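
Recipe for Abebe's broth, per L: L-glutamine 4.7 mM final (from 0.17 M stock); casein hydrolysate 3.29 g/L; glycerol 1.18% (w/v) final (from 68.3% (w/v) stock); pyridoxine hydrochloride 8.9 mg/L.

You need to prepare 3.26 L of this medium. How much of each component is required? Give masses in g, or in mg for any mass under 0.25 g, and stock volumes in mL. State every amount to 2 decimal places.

L-glutamine 90.13 mL; casein hydrolysate 10.73 g; glycerol 56.32 mL; pyridoxine hydrochloride 29.01 mg

Working volume: 3.26 L.
L-glutamine: C1V1 = C2V2 → 4.7 mM × 3260 mL ÷ 170 mM = 90.13 mL
casein hydrolysate: 3.29 g/L × 3.26 L = 10.73 g
glycerol: C1V1 = C2V2 → 1.18% ÷ 68.3% × 3260 mL = 56.32 mL
pyridoxine hydrochloride: 8.9 mg/L × 3.26 L = 29.01 mg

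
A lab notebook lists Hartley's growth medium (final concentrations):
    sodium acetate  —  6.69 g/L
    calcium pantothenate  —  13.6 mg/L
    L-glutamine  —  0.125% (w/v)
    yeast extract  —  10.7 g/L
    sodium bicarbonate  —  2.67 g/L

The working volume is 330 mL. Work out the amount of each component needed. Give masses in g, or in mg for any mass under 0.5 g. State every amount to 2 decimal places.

Scale factor relative to 1 L: 0.33.
sodium acetate: 6.69 g/L × 0.33 L = 2.21 g
calcium pantothenate: 13.6 mg/L × 0.33 L = 4.49 mg
L-glutamine: 0.125% w/v = 1.25 g/L → 1.25 × 0.33 L = 0.4125 g = 412.50 mg
yeast extract: 10.7 g/L × 0.33 L = 3.53 g
sodium bicarbonate: 2.67 g/L × 0.33 L = 0.88 g

sodium acetate 2.21 g; calcium pantothenate 4.49 mg; L-glutamine 412.50 mg; yeast extract 3.53 g; sodium bicarbonate 0.88 g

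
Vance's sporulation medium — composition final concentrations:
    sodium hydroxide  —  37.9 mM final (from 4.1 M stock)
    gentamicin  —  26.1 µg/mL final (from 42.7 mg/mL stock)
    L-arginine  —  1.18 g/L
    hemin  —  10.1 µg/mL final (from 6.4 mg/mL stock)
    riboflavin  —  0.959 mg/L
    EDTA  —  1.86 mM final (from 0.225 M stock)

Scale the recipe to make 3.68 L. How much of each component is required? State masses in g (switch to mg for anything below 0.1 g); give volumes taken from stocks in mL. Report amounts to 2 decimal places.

sodium hydroxide 34.02 mL; gentamicin 2.25 mL; L-arginine 4.34 g; hemin 5.81 mL; riboflavin 3.53 mg; EDTA 30.42 mL

Working volume: 3.68 L.
sodium hydroxide: dilute stock: 37.9 mM × 3680 mL ÷ 4100 mM = 34.02 mL
gentamicin: dilute stock: 26.1 µg/mL × 3680 mL ÷ 42700 µg/mL = 2.25 mL
L-arginine: 1.18 g/L × 3.68 L = 4.34 g
hemin: C1V1 = C2V2 → 10.1 µg/mL × 3680 mL ÷ 6400 µg/mL = 5.81 mL
riboflavin: 0.959 mg/L × 3.68 L = 3.53 mg
EDTA: dilute stock: 1.86 mM × 3680 mL ÷ 225 mM = 30.42 mL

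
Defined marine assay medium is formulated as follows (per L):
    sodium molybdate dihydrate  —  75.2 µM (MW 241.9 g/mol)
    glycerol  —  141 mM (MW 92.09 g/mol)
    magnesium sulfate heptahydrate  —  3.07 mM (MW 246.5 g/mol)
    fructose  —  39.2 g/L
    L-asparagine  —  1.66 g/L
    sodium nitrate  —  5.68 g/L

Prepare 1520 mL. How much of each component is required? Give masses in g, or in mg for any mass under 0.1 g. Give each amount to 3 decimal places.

sodium molybdate dihydrate 27.650 mg; glycerol 19.737 g; magnesium sulfate heptahydrate 1.150 g; fructose 59.584 g; L-asparagine 2.523 g; sodium nitrate 8.634 g

Working volume: 1520 mL = 1.52 L.
sodium molybdate dihydrate: 75.2 µmol/L × 241.9 g/mol × 1.52 L ÷ 1000 = 27.650 mg
glycerol: 141 mmol/L × 92.09 g/mol × 1.52 L ÷ 1000 = 19.737 g
magnesium sulfate heptahydrate: 3.07 mmol/L × 246.5 g/mol × 1.52 L ÷ 1000 = 1.150 g
fructose: 39.2 g/L × 1.52 L = 59.584 g
L-asparagine: 1.66 g/L × 1.52 L = 2.523 g
sodium nitrate: 5.68 g/L × 1.52 L = 8.634 g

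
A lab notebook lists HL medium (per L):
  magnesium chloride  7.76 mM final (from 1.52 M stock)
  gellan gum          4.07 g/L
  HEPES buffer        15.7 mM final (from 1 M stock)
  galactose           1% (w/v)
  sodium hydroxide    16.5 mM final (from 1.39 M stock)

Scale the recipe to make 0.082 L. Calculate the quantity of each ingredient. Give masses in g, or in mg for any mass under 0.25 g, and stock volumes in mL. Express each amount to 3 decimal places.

magnesium chloride 0.419 mL; gellan gum 0.334 g; HEPES buffer 1.287 mL; galactose 0.820 g; sodium hydroxide 0.973 mL

Scale factor relative to 1 L: 0.082.
magnesium chloride: V = C2·V2/C1 = 7.76 mM × 82 mL ÷ 1520 mM = 0.419 mL
gellan gum: 4.07 g/L × 0.082 L = 0.334 g
HEPES buffer: dilute stock: 15.7 mM × 82 mL ÷ 1000 mM = 1.287 mL
galactose: 1 g per 100 mL × 82 mL ÷ 100 = 0.820 g
sodium hydroxide: C1V1 = C2V2 → 16.5 mM × 82 mL ÷ 1390 mM = 0.973 mL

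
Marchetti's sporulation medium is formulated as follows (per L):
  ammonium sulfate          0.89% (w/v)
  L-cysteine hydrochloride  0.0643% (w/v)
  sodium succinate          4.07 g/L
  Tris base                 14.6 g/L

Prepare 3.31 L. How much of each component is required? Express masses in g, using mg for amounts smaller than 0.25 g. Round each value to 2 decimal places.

Scale factor relative to 1 L: 3.31.
ammonium sulfate: 0.89 g per 100 mL × 3310 mL ÷ 100 = 29.46 g
L-cysteine hydrochloride: 0.0643% w/v = 0.643 g/L → 0.643 × 3.31 L = 2.13 g
sodium succinate: 4.07 g/L × 3.31 L = 13.47 g
Tris base: 14.6 g/L × 3.31 L = 48.33 g

ammonium sulfate 29.46 g; L-cysteine hydrochloride 2.13 g; sodium succinate 13.47 g; Tris base 48.33 g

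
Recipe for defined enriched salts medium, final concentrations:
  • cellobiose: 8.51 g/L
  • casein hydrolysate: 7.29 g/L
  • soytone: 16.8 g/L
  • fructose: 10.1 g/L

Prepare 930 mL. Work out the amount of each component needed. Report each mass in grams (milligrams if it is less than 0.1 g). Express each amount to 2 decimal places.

cellobiose 7.91 g; casein hydrolysate 6.78 g; soytone 15.62 g; fructose 9.39 g

Scale factor relative to 1 L: 0.93.
cellobiose: 8.51 g/L × 0.93 L = 7.91 g
casein hydrolysate: 7.29 g/L × 0.93 L = 6.78 g
soytone: 16.8 g/L × 0.93 L = 15.62 g
fructose: 10.1 g/L × 0.93 L = 9.39 g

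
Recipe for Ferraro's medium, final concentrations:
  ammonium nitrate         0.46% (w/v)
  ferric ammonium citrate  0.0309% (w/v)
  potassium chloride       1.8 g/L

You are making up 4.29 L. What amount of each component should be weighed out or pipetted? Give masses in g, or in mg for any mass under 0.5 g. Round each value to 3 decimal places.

Scale factor relative to 1 L: 4.29.
ammonium nitrate: 0.46 g per 100 mL × 4290 mL ÷ 100 = 19.734 g
ferric ammonium citrate: 0.0309 g per 100 mL × 4290 mL ÷ 100 = 1.326 g
potassium chloride: 1.8 g/L × 4.29 L = 7.722 g

ammonium nitrate 19.734 g; ferric ammonium citrate 1.326 g; potassium chloride 7.722 g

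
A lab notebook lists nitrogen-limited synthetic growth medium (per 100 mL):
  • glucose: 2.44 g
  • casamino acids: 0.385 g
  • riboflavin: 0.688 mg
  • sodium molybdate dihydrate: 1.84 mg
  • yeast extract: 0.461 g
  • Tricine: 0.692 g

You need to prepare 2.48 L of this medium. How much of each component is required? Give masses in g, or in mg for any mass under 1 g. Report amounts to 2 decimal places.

Scale factor = 2480 mL / 100 mL = 24.8.
glucose: 2.44 g × (2480 mL / 100 mL) = 60.51 g
casamino acids: 0.385 g × (2480 mL / 100 mL) = 9.55 g
riboflavin: 0.688 mg × (2480 mL / 100 mL) = 17.06 mg
sodium molybdate dihydrate: 1.84 mg × (2480 mL / 100 mL) = 45.63 mg
yeast extract: 0.461 g × (2480 mL / 100 mL) = 11.43 g
Tricine: 0.692 g × (2480 mL / 100 mL) = 17.16 g

glucose 60.51 g; casamino acids 9.55 g; riboflavin 17.06 mg; sodium molybdate dihydrate 45.63 mg; yeast extract 11.43 g; Tricine 17.16 g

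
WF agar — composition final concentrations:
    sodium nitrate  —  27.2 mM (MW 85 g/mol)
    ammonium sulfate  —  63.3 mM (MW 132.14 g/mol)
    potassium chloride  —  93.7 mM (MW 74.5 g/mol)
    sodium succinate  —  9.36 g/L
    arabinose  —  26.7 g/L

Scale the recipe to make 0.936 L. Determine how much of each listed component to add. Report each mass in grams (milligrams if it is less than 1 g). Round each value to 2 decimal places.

sodium nitrate 2.16 g; ammonium sulfate 7.83 g; potassium chloride 6.53 g; sodium succinate 8.76 g; arabinose 24.99 g

Scale factor relative to 1 L: 0.936.
sodium nitrate: 27.2 mmol/L × 85 g/mol × 0.936 L ÷ 1000 = 2.16 g
ammonium sulfate: 63.3 mmol/L × 132.14 g/mol × 0.936 L ÷ 1000 = 7.83 g
potassium chloride: 93.7 mmol/L × 74.5 g/mol × 0.936 L ÷ 1000 = 6.53 g
sodium succinate: 9.36 g/L × 0.936 L = 8.76 g
arabinose: 26.7 g/L × 0.936 L = 24.99 g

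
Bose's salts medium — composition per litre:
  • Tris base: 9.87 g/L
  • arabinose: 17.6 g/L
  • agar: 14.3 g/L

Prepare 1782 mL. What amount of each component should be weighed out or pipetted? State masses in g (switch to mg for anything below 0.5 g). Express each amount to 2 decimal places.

Working volume: 1782 mL = 1.782 L.
Tris base: 9.87 g/L × 1.782 L = 17.59 g
arabinose: 17.6 g/L × 1.782 L = 31.36 g
agar: 14.3 g/L × 1.782 L = 25.48 g

Tris base 17.59 g; arabinose 31.36 g; agar 25.48 g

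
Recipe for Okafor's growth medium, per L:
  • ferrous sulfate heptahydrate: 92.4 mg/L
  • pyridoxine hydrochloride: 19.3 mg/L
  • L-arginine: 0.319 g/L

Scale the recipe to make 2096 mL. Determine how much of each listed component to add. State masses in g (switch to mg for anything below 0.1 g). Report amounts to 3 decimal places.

ferrous sulfate heptahydrate 0.194 g; pyridoxine hydrochloride 40.453 mg; L-arginine 0.669 g

Working volume: 2096 mL = 2.096 L.
ferrous sulfate heptahydrate: 92.4 mg/L × 2.096 L = 193.67 mg = 0.194 g
pyridoxine hydrochloride: 19.3 mg/L × 2.096 L = 40.453 mg
L-arginine: 0.319 g/L × 2.096 L = 0.669 g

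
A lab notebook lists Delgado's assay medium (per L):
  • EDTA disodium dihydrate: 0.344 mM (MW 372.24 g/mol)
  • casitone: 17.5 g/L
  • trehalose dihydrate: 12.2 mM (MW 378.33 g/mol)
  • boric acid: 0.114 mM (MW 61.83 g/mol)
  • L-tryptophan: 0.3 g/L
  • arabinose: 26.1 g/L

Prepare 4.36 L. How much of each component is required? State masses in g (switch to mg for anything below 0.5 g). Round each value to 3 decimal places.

EDTA disodium dihydrate 0.558 g; casitone 76.300 g; trehalose dihydrate 20.124 g; boric acid 30.732 mg; L-tryptophan 1.308 g; arabinose 113.796 g

Scale factor relative to 1 L: 4.36.
EDTA disodium dihydrate: 0.344 mmol/L × 372.24 g/mol × 4.36 L ÷ 1000 = 0.558 g
casitone: 17.5 g/L × 4.36 L = 76.300 g
trehalose dihydrate: 12.2 mmol/L × 378.33 g/mol × 4.36 L ÷ 1000 = 20.124 g
boric acid: 0.114 mmol/L × 61.83 mg/mmol × 4.36 L = 30.732 mg
L-tryptophan: 0.3 g/L × 4.36 L = 1.308 g
arabinose: 26.1 g/L × 4.36 L = 113.796 g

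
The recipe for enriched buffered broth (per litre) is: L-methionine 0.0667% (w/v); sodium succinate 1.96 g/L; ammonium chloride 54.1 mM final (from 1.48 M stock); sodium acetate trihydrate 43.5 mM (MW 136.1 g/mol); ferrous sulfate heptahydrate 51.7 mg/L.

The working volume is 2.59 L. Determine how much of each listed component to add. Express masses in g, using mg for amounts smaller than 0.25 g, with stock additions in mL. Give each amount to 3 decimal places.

Scale factor relative to 1 L: 2.59.
L-methionine: 0.0667 g per 100 mL × 2590 mL ÷ 100 = 1.728 g
sodium succinate: 1.96 g/L × 2.59 L = 5.076 g
ammonium chloride: V = C2·V2/C1 = 54.1 mM × 2590 mL ÷ 1480 mM = 94.675 mL
sodium acetate trihydrate: 43.5 mmol/L × 136.1 g/mol × 2.59 L ÷ 1000 = 15.334 g
ferrous sulfate heptahydrate: 51.7 mg/L × 2.59 L = 133.903 mg

L-methionine 1.728 g; sodium succinate 5.076 g; ammonium chloride 94.675 mL; sodium acetate trihydrate 15.334 g; ferrous sulfate heptahydrate 133.903 mg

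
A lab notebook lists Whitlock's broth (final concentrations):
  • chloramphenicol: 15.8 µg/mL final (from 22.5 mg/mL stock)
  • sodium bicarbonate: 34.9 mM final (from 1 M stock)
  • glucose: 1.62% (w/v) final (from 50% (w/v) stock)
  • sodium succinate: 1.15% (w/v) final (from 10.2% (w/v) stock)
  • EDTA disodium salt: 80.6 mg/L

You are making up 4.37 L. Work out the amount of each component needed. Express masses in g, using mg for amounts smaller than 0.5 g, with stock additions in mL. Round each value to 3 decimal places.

Working volume: 4.37 L.
chloramphenicol: dilute stock: 15.8 µg/mL × 4370 mL ÷ 22500 µg/mL = 3.069 mL
sodium bicarbonate: C1V1 = C2V2 → 34.9 mM × 4370 mL ÷ 1000 mM = 152.513 mL
glucose: C1V1 = C2V2 → 1.62% ÷ 50% × 4370 mL = 141.588 mL
sodium succinate: C1V1 = C2V2 → 1.15% ÷ 10.2% × 4370 mL = 492.696 mL
EDTA disodium salt: 80.6 mg/L × 4.37 L = 352.222 mg

chloramphenicol 3.069 mL; sodium bicarbonate 152.513 mL; glucose 141.588 mL; sodium succinate 492.696 mL; EDTA disodium salt 352.222 mg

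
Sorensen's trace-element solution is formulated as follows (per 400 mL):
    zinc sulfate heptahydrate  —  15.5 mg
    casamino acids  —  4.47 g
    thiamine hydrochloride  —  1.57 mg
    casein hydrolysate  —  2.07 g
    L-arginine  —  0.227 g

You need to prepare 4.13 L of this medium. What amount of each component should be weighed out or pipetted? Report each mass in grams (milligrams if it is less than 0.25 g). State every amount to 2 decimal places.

Ratio of target to recipe volume: 4130 / 400 = 10.325.
zinc sulfate heptahydrate: 15.5 mg × (4130 mL / 400 mL) = 160.04 mg
casamino acids: 4.47 g × (4130 mL / 400 mL) = 46.15 g
thiamine hydrochloride: 1.57 mg × (4130 mL / 400 mL) = 16.21 mg
casein hydrolysate: 2.07 g × (4130 mL / 400 mL) = 21.37 g
L-arginine: 0.227 g × (4130 mL / 400 mL) = 2.34 g

zinc sulfate heptahydrate 160.04 mg; casamino acids 46.15 g; thiamine hydrochloride 16.21 mg; casein hydrolysate 21.37 g; L-arginine 2.34 g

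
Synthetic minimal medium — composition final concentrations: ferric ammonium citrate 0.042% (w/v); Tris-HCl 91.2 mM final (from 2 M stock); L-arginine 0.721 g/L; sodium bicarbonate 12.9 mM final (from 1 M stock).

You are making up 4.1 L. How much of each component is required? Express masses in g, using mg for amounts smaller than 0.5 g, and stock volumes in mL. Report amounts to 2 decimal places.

ferric ammonium citrate 1.72 g; Tris-HCl 186.96 mL; L-arginine 2.96 g; sodium bicarbonate 52.89 mL

Scale factor relative to 1 L: 4.1.
ferric ammonium citrate: 0.042 g per 100 mL × 4100 mL ÷ 100 = 1.72 g
Tris-HCl: dilute stock: 91.2 mM × 4100 mL ÷ 2000 mM = 186.96 mL
L-arginine: 0.721 g/L × 4.1 L = 2.96 g
sodium bicarbonate: dilute stock: 12.9 mM × 4100 mL ÷ 1000 mM = 52.89 mL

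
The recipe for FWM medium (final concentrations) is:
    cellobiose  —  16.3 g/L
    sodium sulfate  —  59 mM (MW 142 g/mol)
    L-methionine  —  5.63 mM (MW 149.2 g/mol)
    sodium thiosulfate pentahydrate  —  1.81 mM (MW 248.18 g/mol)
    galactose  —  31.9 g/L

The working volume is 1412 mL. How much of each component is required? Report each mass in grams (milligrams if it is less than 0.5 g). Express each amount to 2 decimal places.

Scale factor relative to 1 L: 1.412.
cellobiose: 16.3 g/L × 1.412 L = 23.02 g
sodium sulfate: 59 mmol/L × 142 g/mol × 1.412 L ÷ 1000 = 11.83 g
L-methionine: 5.63 mmol/L × 149.2 g/mol × 1.412 L ÷ 1000 = 1.19 g
sodium thiosulfate pentahydrate: 1.81 mmol/L × 248.18 g/mol × 1.412 L ÷ 1000 = 0.63 g
galactose: 31.9 g/L × 1.412 L = 45.04 g

cellobiose 23.02 g; sodium sulfate 11.83 g; L-methionine 1.19 g; sodium thiosulfate pentahydrate 0.63 g; galactose 45.04 g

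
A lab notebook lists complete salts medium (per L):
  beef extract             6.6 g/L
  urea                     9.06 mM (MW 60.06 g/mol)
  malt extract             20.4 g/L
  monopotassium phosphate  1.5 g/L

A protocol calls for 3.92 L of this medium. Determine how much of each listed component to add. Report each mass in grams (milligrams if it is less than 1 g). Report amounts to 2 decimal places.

beef extract 25.87 g; urea 2.13 g; malt extract 79.97 g; monopotassium phosphate 5.88 g

Scale factor relative to 1 L: 3.92.
beef extract: 6.6 g/L × 3.92 L = 25.87 g
urea: 9.06 mmol/L × 60.06 g/mol × 3.92 L ÷ 1000 = 2.13 g
malt extract: 20.4 g/L × 3.92 L = 79.97 g
monopotassium phosphate: 1.5 g/L × 3.92 L = 5.88 g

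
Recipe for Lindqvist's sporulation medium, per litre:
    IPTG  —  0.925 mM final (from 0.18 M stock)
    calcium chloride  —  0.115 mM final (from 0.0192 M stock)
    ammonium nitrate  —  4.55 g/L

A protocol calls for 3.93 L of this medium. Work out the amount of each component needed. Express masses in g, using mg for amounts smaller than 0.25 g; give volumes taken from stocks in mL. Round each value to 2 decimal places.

IPTG 20.20 mL; calcium chloride 23.54 mL; ammonium nitrate 17.88 g

Scale factor relative to 1 L: 3.93.
IPTG: C1V1 = C2V2 → 0.925 mM × 3930 mL ÷ 180 mM = 20.20 mL
calcium chloride: V = C2·V2/C1 = 0.115 mM × 3930 mL ÷ 19.2 mM = 23.54 mL
ammonium nitrate: 4.55 g/L × 3.93 L = 17.88 g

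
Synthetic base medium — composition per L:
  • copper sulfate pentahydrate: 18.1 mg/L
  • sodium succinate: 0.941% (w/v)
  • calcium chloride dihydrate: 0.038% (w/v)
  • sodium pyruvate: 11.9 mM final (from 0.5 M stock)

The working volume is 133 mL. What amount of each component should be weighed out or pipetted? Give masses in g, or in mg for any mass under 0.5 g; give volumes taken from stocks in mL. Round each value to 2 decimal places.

copper sulfate pentahydrate 2.41 mg; sodium succinate 1.25 g; calcium chloride dihydrate 50.54 mg; sodium pyruvate 3.17 mL

Scale factor relative to 1 L: 0.133.
copper sulfate pentahydrate: 18.1 mg/L × 0.133 L = 2.41 mg
sodium succinate: 0.941% w/v = 9.41 g/L → 9.41 × 0.133 L = 1.25 g
calcium chloride dihydrate: 0.038% w/v = 0.38 g/L → 0.38 × 0.133 L = 0.05054 g = 50.54 mg
sodium pyruvate: C1V1 = C2V2 → 11.9 mM × 133 mL ÷ 500 mM = 3.17 mL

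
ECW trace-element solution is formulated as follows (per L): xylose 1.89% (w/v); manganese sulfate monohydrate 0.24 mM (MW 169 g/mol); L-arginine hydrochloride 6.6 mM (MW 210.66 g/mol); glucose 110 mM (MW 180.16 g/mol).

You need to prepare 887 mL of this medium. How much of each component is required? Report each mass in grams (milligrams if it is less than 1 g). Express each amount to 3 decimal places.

Working volume: 887 mL = 0.887 L.
xylose: 1.89 g per 100 mL × 887 mL ÷ 100 = 16.764 g
manganese sulfate monohydrate: 0.24 mmol/L × 169 mg/mmol × 0.887 L = 35.977 mg
L-arginine hydrochloride: 6.6 mmol/L × 210.66 g/mol × 0.887 L ÷ 1000 = 1.233 g
glucose: 110 mmol/L × 180.16 g/mol × 0.887 L ÷ 1000 = 17.578 g

xylose 16.764 g; manganese sulfate monohydrate 35.977 mg; L-arginine hydrochloride 1.233 g; glucose 17.578 g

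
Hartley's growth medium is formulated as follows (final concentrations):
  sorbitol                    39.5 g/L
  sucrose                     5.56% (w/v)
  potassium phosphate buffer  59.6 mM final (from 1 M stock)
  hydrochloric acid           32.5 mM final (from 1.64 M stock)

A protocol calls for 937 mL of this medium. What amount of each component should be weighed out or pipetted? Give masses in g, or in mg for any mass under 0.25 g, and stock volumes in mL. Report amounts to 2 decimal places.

sorbitol 37.01 g; sucrose 52.10 g; potassium phosphate buffer 55.85 mL; hydrochloric acid 18.57 mL

Target volume = 937 mL = 0.937 L.
sorbitol: 39.5 g/L × 0.937 L = 37.01 g
sucrose: 5.56 g per 100 mL × 937 mL ÷ 100 = 52.10 g
potassium phosphate buffer: C1V1 = C2V2 → 59.6 mM × 937 mL ÷ 1000 mM = 55.85 mL
hydrochloric acid: C1V1 = C2V2 → 32.5 mM × 937 mL ÷ 1640 mM = 18.57 mL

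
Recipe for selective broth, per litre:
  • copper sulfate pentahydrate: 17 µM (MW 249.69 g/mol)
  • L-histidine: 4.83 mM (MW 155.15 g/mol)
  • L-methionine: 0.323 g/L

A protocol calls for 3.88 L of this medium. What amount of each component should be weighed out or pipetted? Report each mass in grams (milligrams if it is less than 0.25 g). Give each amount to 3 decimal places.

copper sulfate pentahydrate 16.470 mg; L-histidine 2.908 g; L-methionine 1.253 g

Working volume: 3.88 L.
copper sulfate pentahydrate: 17 µmol/L × 249.69 g/mol × 3.88 L ÷ 1000 = 16.470 mg
L-histidine: 4.83 mmol/L × 155.15 g/mol × 3.88 L ÷ 1000 = 2.908 g
L-methionine: 0.323 g/L × 3.88 L = 1.253 g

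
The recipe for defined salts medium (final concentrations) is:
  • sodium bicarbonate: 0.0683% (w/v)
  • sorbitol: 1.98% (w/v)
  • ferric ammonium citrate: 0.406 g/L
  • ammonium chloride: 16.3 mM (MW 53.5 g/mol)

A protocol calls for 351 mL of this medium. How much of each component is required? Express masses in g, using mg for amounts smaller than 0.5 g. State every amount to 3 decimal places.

sodium bicarbonate 239.733 mg; sorbitol 6.950 g; ferric ammonium citrate 142.506 mg; ammonium chloride 306.090 mg

Target volume = 351 mL = 0.351 L.
sodium bicarbonate: 0.0683 g per 100 mL × 351 mL ÷ 100 = 0.239733 g = 239.733 mg
sorbitol: 1.98 g per 100 mL × 351 mL ÷ 100 = 6.950 g
ferric ammonium citrate: 0.406 g/L × 0.351 L = 0.142506 g = 142.506 mg
ammonium chloride: 16.3 mmol/L × 53.5 mg/mmol × 0.351 L = 306.090 mg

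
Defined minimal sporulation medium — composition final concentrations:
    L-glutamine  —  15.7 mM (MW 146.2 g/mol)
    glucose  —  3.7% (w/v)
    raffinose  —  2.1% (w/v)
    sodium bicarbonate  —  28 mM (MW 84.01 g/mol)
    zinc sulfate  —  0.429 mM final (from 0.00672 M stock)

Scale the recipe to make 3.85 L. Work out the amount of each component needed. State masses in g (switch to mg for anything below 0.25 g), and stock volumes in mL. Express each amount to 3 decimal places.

Scale factor relative to 1 L: 3.85.
L-glutamine: 15.7 mmol/L × 146.2 g/mol × 3.85 L ÷ 1000 = 8.837 g
glucose: 3.7 g per 100 mL × 3850 mL ÷ 100 = 142.450 g
raffinose: 2.1% w/v = 21 g/L → 21 × 3.85 L = 80.850 g
sodium bicarbonate: 28 mmol/L × 84.01 g/mol × 3.85 L ÷ 1000 = 9.056 g
zinc sulfate: V = C2·V2/C1 = 0.429 mM × 3850 mL ÷ 6.72 mM = 245.781 mL

L-glutamine 8.837 g; glucose 142.450 g; raffinose 80.850 g; sodium bicarbonate 9.056 g; zinc sulfate 245.781 mL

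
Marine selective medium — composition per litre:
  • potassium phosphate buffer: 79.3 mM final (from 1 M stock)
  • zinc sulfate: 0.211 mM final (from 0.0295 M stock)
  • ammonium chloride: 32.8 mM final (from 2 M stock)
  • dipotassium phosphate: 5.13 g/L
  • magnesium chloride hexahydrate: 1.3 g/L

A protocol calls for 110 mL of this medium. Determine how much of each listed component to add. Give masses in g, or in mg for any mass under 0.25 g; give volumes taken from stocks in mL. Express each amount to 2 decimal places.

Scale factor relative to 1 L: 0.11.
potassium phosphate buffer: V = C2·V2/C1 = 79.3 mM × 110 mL ÷ 1000 mM = 8.72 mL
zinc sulfate: V = C2·V2/C1 = 0.211 mM × 110 mL ÷ 29.5 mM = 0.79 mL
ammonium chloride: V = C2·V2/C1 = 32.8 mM × 110 mL ÷ 2000 mM = 1.80 mL
dipotassium phosphate: 5.13 g/L × 0.11 L = 0.56 g
magnesium chloride hexahydrate: 1.3 g/L × 0.11 L = 0.143 g = 143.00 mg

potassium phosphate buffer 8.72 mL; zinc sulfate 0.79 mL; ammonium chloride 1.80 mL; dipotassium phosphate 0.56 g; magnesium chloride hexahydrate 143.00 mg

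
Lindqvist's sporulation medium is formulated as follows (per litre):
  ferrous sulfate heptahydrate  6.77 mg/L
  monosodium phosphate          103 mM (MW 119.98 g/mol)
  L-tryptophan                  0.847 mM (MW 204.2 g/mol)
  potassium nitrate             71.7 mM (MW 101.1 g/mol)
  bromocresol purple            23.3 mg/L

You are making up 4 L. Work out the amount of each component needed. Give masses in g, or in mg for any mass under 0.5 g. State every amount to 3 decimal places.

Working volume: 4 L.
ferrous sulfate heptahydrate: 6.77 mg/L × 4 L = 27.080 mg
monosodium phosphate: 103 mmol/L × 119.98 g/mol × 4 L ÷ 1000 = 49.432 g
L-tryptophan: 0.847 mmol/L × 204.2 g/mol × 4 L ÷ 1000 = 0.692 g
potassium nitrate: 71.7 mmol/L × 101.1 g/mol × 4 L ÷ 1000 = 28.995 g
bromocresol purple: 23.3 mg/L × 4 L = 93.200 mg

ferrous sulfate heptahydrate 27.080 mg; monosodium phosphate 49.432 g; L-tryptophan 0.692 g; potassium nitrate 28.995 g; bromocresol purple 93.200 mg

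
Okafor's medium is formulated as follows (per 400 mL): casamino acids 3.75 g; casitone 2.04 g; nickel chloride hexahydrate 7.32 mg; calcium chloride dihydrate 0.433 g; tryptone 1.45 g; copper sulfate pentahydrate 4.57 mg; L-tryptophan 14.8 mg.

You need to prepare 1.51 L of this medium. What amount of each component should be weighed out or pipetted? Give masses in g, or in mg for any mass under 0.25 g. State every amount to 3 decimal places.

casamino acids 14.156 g; casitone 7.701 g; nickel chloride hexahydrate 27.633 mg; calcium chloride dihydrate 1.635 g; tryptone 5.474 g; copper sulfate pentahydrate 17.252 mg; L-tryptophan 55.870 mg

Ratio of target to recipe volume: 1510 / 400 = 3.775.
casamino acids: 3.75 g × (1510 mL / 400 mL) = 14.156 g
casitone: 2.04 g × (1510 mL / 400 mL) = 7.701 g
nickel chloride hexahydrate: 7.32 mg × (1510 mL / 400 mL) = 27.633 mg
calcium chloride dihydrate: 0.433 g × (1510 mL / 400 mL) = 1.635 g
tryptone: 1.45 g × (1510 mL / 400 mL) = 5.474 g
copper sulfate pentahydrate: 4.57 mg × (1510 mL / 400 mL) = 17.252 mg
L-tryptophan: 14.8 mg × (1510 mL / 400 mL) = 55.870 mg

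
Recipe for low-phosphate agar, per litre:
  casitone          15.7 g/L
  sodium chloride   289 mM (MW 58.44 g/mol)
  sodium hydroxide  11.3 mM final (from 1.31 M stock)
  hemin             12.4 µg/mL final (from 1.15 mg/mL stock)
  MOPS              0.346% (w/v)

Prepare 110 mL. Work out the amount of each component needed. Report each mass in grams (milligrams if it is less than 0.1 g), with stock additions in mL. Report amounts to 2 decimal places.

casitone 1.73 g; sodium chloride 1.86 g; sodium hydroxide 0.95 mL; hemin 1.19 mL; MOPS 0.38 g

Target volume = 110 mL = 0.11 L.
casitone: 15.7 g/L × 0.11 L = 1.73 g
sodium chloride: 289 mmol/L × 58.44 g/mol × 0.11 L ÷ 1000 = 1.86 g
sodium hydroxide: V = C2·V2/C1 = 11.3 mM × 110 mL ÷ 1310 mM = 0.95 mL
hemin: C1V1 = C2V2 → 12.4 µg/mL × 110 mL ÷ 1150 µg/mL = 1.19 mL
MOPS: 0.346% w/v = 3.46 g/L → 3.46 × 0.11 L = 0.38 g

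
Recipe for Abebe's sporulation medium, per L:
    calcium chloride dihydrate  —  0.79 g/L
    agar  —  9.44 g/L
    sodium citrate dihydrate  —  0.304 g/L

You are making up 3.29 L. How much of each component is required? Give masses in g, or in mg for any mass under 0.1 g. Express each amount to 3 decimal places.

Scale factor relative to 1 L: 3.29.
calcium chloride dihydrate: 0.79 g/L × 3.29 L = 2.599 g
agar: 9.44 g/L × 3.29 L = 31.058 g
sodium citrate dihydrate: 0.304 g/L × 3.29 L = 1.000 g

calcium chloride dihydrate 2.599 g; agar 31.058 g; sodium citrate dihydrate 1.000 g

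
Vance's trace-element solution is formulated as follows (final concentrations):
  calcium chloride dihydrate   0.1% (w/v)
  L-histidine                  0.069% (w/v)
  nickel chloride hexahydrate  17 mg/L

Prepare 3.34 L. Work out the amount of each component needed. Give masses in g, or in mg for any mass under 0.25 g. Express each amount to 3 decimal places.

calcium chloride dihydrate 3.340 g; L-histidine 2.305 g; nickel chloride hexahydrate 56.780 mg

Working volume: 3.34 L.
calcium chloride dihydrate: 0.1% w/v = 1 g/L → 1 × 3.34 L = 3.340 g
L-histidine: 0.069 g per 100 mL × 3340 mL ÷ 100 = 2.305 g
nickel chloride hexahydrate: 17 mg/L × 3.34 L = 56.780 mg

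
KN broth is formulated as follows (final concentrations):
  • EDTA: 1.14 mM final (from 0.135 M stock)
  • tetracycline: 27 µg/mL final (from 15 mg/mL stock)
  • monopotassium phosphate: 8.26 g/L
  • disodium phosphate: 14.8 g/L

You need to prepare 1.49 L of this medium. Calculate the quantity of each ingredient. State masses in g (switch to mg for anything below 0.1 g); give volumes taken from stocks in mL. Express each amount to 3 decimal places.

Working volume: 1.49 L.
EDTA: V = C2·V2/C1 = 1.14 mM × 1490 mL ÷ 135 mM = 12.582 mL
tetracycline: dilute stock: 27 µg/mL × 1490 mL ÷ 15000 µg/mL = 2.682 mL
monopotassium phosphate: 8.26 g/L × 1.49 L = 12.307 g
disodium phosphate: 14.8 g/L × 1.49 L = 22.052 g

EDTA 12.582 mL; tetracycline 2.682 mL; monopotassium phosphate 12.307 g; disodium phosphate 22.052 g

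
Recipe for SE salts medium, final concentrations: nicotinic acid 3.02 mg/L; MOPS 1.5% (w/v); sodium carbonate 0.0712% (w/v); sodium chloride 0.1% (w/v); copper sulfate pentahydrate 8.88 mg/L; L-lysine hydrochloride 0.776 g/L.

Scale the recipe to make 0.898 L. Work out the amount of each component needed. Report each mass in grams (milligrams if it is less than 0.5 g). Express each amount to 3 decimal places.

nicotinic acid 2.712 mg; MOPS 13.470 g; sodium carbonate 0.639 g; sodium chloride 0.898 g; copper sulfate pentahydrate 7.974 mg; L-lysine hydrochloride 0.697 g

Working volume: 0.898 L.
nicotinic acid: 3.02 mg/L × 0.898 L = 2.712 mg
MOPS: 1.5 g per 100 mL × 898 mL ÷ 100 = 13.470 g
sodium carbonate: 0.0712% w/v = 0.712 g/L → 0.712 × 0.898 L = 0.639 g
sodium chloride: 0.1 g per 100 mL × 898 mL ÷ 100 = 0.898 g
copper sulfate pentahydrate: 8.88 mg/L × 0.898 L = 7.974 mg
L-lysine hydrochloride: 0.776 g/L × 0.898 L = 0.697 g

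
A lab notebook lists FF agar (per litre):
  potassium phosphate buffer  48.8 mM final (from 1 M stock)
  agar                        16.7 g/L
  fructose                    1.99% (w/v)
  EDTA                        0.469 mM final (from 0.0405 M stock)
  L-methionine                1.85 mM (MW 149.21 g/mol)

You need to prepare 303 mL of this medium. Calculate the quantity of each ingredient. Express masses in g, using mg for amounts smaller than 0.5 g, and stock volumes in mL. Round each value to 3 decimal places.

potassium phosphate buffer 14.786 mL; agar 5.060 g; fructose 6.030 g; EDTA 3.509 mL; L-methionine 83.640 mg

Target volume = 303 mL = 0.303 L.
potassium phosphate buffer: V = C2·V2/C1 = 48.8 mM × 303 mL ÷ 1000 mM = 14.786 mL
agar: 16.7 g/L × 0.303 L = 5.060 g
fructose: 1.99 g per 100 mL × 303 mL ÷ 100 = 6.030 g
EDTA: dilute stock: 0.469 mM × 303 mL ÷ 40.5 mM = 3.509 mL
L-methionine: 1.85 mmol/L × 149.21 mg/mmol × 0.303 L = 83.640 mg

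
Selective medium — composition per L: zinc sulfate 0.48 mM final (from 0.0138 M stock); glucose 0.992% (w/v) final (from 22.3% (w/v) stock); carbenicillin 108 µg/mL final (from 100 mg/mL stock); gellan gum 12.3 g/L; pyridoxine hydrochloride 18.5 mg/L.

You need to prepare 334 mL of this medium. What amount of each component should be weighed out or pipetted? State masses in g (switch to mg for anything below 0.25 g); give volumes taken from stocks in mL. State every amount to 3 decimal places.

Working volume: 334 mL = 0.334 L.
zinc sulfate: dilute stock: 0.48 mM × 334 mL ÷ 13.8 mM = 11.617 mL
glucose: C1V1 = C2V2 → 0.992% ÷ 22.3% × 334 mL = 14.858 mL
carbenicillin: C1V1 = C2V2 → 108 µg/mL × 334 mL ÷ 100000 µg/mL = 0.361 mL
gellan gum: 12.3 g/L × 0.334 L = 4.108 g
pyridoxine hydrochloride: 18.5 mg/L × 0.334 L = 6.179 mg

zinc sulfate 11.617 mL; glucose 14.858 mL; carbenicillin 0.361 mL; gellan gum 4.108 g; pyridoxine hydrochloride 6.179 mg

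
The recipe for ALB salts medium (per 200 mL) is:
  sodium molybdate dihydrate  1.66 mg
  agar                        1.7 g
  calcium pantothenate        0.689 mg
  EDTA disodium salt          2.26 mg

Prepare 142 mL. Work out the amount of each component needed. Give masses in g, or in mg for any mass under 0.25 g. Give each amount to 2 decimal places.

Scale factor = 142 mL / 200 mL = 0.71.
sodium molybdate dihydrate: 1.66 mg × (142 mL / 200 mL) = 1.18 mg
agar: 1.7 g × (142 mL / 200 mL) = 1.21 g
calcium pantothenate: 0.689 mg × (142 mL / 200 mL) = 0.49 mg
EDTA disodium salt: 2.26 mg × (142 mL / 200 mL) = 1.60 mg

sodium molybdate dihydrate 1.18 mg; agar 1.21 g; calcium pantothenate 0.49 mg; EDTA disodium salt 1.60 mg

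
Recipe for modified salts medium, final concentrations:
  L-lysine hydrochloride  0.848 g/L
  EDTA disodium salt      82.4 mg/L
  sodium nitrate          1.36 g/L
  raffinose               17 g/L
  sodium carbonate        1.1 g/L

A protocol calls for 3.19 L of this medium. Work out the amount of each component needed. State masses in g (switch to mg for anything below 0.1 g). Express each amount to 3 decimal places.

Scale factor relative to 1 L: 3.19.
L-lysine hydrochloride: 0.848 g/L × 3.19 L = 2.705 g
EDTA disodium salt: 82.4 mg/L × 3.19 L = 262.856 mg = 0.263 g
sodium nitrate: 1.36 g/L × 3.19 L = 4.338 g
raffinose: 17 g/L × 3.19 L = 54.230 g
sodium carbonate: 1.1 g/L × 3.19 L = 3.509 g

L-lysine hydrochloride 2.705 g; EDTA disodium salt 0.263 g; sodium nitrate 4.338 g; raffinose 54.230 g; sodium carbonate 3.509 g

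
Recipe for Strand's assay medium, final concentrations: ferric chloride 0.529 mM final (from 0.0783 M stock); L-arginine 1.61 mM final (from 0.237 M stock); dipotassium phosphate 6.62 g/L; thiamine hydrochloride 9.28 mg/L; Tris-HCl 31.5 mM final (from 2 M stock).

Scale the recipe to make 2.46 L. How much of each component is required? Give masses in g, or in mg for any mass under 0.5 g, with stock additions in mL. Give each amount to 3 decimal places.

Scale factor relative to 1 L: 2.46.
ferric chloride: C1V1 = C2V2 → 0.529 mM × 2460 mL ÷ 78.3 mM = 16.620 mL
L-arginine: dilute stock: 1.61 mM × 2460 mL ÷ 237 mM = 16.711 mL
dipotassium phosphate: 6.62 g/L × 2.46 L = 16.285 g
thiamine hydrochloride: 9.28 mg/L × 2.46 L = 22.829 mg
Tris-HCl: V = C2·V2/C1 = 31.5 mM × 2460 mL ÷ 2000 mM = 38.745 mL

ferric chloride 16.620 mL; L-arginine 16.711 mL; dipotassium phosphate 16.285 g; thiamine hydrochloride 22.829 mg; Tris-HCl 38.745 mL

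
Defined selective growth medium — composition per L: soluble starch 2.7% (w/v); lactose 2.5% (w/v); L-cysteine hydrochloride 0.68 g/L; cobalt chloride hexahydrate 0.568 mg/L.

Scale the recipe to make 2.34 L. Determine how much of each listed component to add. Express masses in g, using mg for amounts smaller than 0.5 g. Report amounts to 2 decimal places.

soluble starch 63.18 g; lactose 58.50 g; L-cysteine hydrochloride 1.59 g; cobalt chloride hexahydrate 1.33 mg

Working volume: 2.34 L.
soluble starch: 2.7 g per 100 mL × 2340 mL ÷ 100 = 63.18 g
lactose: 2.5% w/v = 25 g/L → 25 × 2.34 L = 58.50 g
L-cysteine hydrochloride: 0.68 g/L × 2.34 L = 1.59 g
cobalt chloride hexahydrate: 0.568 mg/L × 2.34 L = 1.33 mg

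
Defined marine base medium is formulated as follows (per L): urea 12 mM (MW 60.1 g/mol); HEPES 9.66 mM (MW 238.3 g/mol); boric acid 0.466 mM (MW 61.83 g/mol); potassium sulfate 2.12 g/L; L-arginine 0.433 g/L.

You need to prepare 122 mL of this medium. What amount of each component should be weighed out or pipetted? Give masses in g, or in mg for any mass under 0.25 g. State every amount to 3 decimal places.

Target volume = 122 mL = 0.122 L.
urea: 12 mmol/L × 60.1 mg/mmol × 0.122 L = 87.986 mg
HEPES: 9.66 mmol/L × 238.3 g/mol × 0.122 L ÷ 1000 = 0.281 g
boric acid: 0.466 mmol/L × 61.83 mg/mmol × 0.122 L = 3.515 mg
potassium sulfate: 2.12 g/L × 0.122 L = 0.259 g
L-arginine: 0.433 g/L × 0.122 L = 0.052826 g = 52.826 mg

urea 87.986 mg; HEPES 0.281 g; boric acid 3.515 mg; potassium sulfate 0.259 g; L-arginine 52.826 mg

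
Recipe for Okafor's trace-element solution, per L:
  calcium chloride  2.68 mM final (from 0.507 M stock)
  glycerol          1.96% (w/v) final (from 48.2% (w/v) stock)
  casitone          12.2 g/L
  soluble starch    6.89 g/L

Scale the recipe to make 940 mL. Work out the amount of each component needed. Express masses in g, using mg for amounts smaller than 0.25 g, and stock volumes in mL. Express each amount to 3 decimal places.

calcium chloride 4.969 mL; glycerol 38.224 mL; casitone 11.468 g; soluble starch 6.477 g

Working volume: 940 mL = 0.94 L.
calcium chloride: C1V1 = C2V2 → 2.68 mM × 940 mL ÷ 507 mM = 4.969 mL
glycerol: V = C2·V2/C1 = 1.96% ÷ 48.2% × 940 mL = 38.224 mL
casitone: 12.2 g/L × 0.94 L = 11.468 g
soluble starch: 6.89 g/L × 0.94 L = 6.477 g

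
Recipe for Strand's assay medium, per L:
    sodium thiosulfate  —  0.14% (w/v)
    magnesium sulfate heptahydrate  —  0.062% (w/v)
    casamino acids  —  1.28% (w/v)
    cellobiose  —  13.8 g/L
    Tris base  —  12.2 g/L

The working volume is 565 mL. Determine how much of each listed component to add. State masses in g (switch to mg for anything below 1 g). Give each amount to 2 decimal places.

Working volume: 565 mL = 0.565 L.
sodium thiosulfate: 0.14 g per 100 mL × 565 mL ÷ 100 = 0.791 g = 791.00 mg
magnesium sulfate heptahydrate: 0.062 g per 100 mL × 565 mL ÷ 100 = 0.3503 g = 350.30 mg
casamino acids: 1.28% w/v = 12.8 g/L → 12.8 × 0.565 L = 7.23 g
cellobiose: 13.8 g/L × 0.565 L = 7.80 g
Tris base: 12.2 g/L × 0.565 L = 6.89 g

sodium thiosulfate 791.00 mg; magnesium sulfate heptahydrate 350.30 mg; casamino acids 7.23 g; cellobiose 7.80 g; Tris base 6.89 g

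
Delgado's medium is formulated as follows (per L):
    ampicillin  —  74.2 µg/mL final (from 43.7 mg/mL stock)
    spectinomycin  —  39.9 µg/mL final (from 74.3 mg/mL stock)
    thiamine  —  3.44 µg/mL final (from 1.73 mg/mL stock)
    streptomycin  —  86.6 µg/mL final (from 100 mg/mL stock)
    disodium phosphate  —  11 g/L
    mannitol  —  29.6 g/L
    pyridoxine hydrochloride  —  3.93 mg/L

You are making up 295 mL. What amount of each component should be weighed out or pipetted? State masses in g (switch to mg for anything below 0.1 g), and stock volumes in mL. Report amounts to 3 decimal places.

ampicillin 0.501 mL; spectinomycin 0.158 mL; thiamine 0.587 mL; streptomycin 0.255 mL; disodium phosphate 3.245 g; mannitol 8.732 g; pyridoxine hydrochloride 1.159 mg

Working volume: 295 mL = 0.295 L.
ampicillin: dilute stock: 74.2 µg/mL × 295 mL ÷ 43700 µg/mL = 0.501 mL
spectinomycin: dilute stock: 39.9 µg/mL × 295 mL ÷ 74300 µg/mL = 0.158 mL
thiamine: dilute stock: 3.44 µg/mL × 295 mL ÷ 1730 µg/mL = 0.587 mL
streptomycin: V = C2·V2/C1 = 86.6 µg/mL × 295 mL ÷ 100000 µg/mL = 0.255 mL
disodium phosphate: 11 g/L × 0.295 L = 3.245 g
mannitol: 29.6 g/L × 0.295 L = 8.732 g
pyridoxine hydrochloride: 3.93 mg/L × 0.295 L = 1.159 mg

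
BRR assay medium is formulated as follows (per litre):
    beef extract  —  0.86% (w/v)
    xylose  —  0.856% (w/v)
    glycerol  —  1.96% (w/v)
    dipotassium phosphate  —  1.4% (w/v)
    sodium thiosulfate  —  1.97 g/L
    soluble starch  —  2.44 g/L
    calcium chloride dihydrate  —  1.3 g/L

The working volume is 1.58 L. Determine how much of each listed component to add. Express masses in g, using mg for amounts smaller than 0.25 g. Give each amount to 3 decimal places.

Working volume: 1.58 L.
beef extract: 0.86% w/v = 8.6 g/L → 8.6 × 1.58 L = 13.588 g
xylose: 0.856% w/v = 8.56 g/L → 8.56 × 1.58 L = 13.525 g
glycerol: 1.96% w/v = 19.6 g/L → 19.6 × 1.58 L = 30.968 g
dipotassium phosphate: 1.4% w/v = 14 g/L → 14 × 1.58 L = 22.120 g
sodium thiosulfate: 1.97 g/L × 1.58 L = 3.113 g
soluble starch: 2.44 g/L × 1.58 L = 3.855 g
calcium chloride dihydrate: 1.3 g/L × 1.58 L = 2.054 g

beef extract 13.588 g; xylose 13.525 g; glycerol 30.968 g; dipotassium phosphate 22.120 g; sodium thiosulfate 3.113 g; soluble starch 3.855 g; calcium chloride dihydrate 2.054 g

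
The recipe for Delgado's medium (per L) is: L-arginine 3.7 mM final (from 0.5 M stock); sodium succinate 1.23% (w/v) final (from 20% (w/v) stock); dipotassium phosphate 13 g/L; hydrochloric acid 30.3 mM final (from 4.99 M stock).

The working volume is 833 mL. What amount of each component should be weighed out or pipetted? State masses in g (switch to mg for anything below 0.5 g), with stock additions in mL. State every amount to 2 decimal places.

Scale factor relative to 1 L: 0.833.
L-arginine: dilute stock: 3.7 mM × 833 mL ÷ 500 mM = 6.16 mL
sodium succinate: V = C2·V2/C1 = 1.23% ÷ 20% × 833 mL = 51.23 mL
dipotassium phosphate: 13 g/L × 0.833 L = 10.83 g
hydrochloric acid: V = C2·V2/C1 = 30.3 mM × 833 mL ÷ 4990 mM = 5.06 mL

L-arginine 6.16 mL; sodium succinate 51.23 mL; dipotassium phosphate 10.83 g; hydrochloric acid 5.06 mL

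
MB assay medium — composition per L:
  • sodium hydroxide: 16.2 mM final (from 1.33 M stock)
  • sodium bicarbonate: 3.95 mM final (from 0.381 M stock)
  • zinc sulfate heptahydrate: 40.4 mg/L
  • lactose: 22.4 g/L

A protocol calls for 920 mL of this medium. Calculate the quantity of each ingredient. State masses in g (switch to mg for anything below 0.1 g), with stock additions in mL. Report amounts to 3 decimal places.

Scale factor relative to 1 L: 0.92.
sodium hydroxide: C1V1 = C2V2 → 16.2 mM × 920 mL ÷ 1330 mM = 11.206 mL
sodium bicarbonate: dilute stock: 3.95 mM × 920 mL ÷ 381 mM = 9.538 mL
zinc sulfate heptahydrate: 40.4 mg/L × 0.92 L = 37.168 mg
lactose: 22.4 g/L × 0.92 L = 20.608 g

sodium hydroxide 11.206 mL; sodium bicarbonate 9.538 mL; zinc sulfate heptahydrate 37.168 mg; lactose 20.608 g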